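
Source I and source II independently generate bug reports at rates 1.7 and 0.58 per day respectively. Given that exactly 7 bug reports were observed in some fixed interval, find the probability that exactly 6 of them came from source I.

0.3060

Given the total, each event is independently from source I with probability p = λ_I/(λ_I+λ_II) = 1.7/2.28 ≈ 0.7456.
So K ~ Binomial(7, 1.7/2.28): P(K = 6) = C(7,6) · (1.7/2.28)^6 · (0.58/2.28)^1 ≈ 0.3060.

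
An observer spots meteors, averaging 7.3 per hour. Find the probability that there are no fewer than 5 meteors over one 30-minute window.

0.3031

Over the interval, μ = 7.3 × 0.5 = 3.65 (a 30-minute window = 0.5 hours).
P(N ≥ 5) = 1 − P(N ≤ 4) = 1 − Σ_{j=0}^{4} e^(−μ) μ^j/j! ≈ 0.3031.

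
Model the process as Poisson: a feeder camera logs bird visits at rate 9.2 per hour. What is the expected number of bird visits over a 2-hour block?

E[N] = λt = 9.2 × 2 = 18.4 (a 2-hour block = 2 hours).

18.4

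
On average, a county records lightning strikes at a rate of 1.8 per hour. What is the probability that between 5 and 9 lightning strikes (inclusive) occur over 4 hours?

0.6541

Over the interval, μ = 1.8 × 4 = 7.2 (4 hours).
P(5 ≤ N ≤ 9) = Σ_{j=5}^{9} e^(−7.2) · 7.2^j/j! ≈ 0.6541.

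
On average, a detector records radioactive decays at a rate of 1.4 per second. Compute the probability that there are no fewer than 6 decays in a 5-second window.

Over the interval, μ = 1.4 × 5 = 7 (a 5-second window = 5 seconds).
P(N ≥ 6) = 1 − P(N ≤ 5) = 1 − Σ_{j=0}^{5} e^(−μ) μ^j/j! ≈ 0.6993.

0.6993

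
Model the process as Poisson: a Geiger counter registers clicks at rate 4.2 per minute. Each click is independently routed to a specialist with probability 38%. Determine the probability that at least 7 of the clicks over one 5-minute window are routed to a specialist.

Thinning: the clicks that are routed to a specialist themselves form a Poisson process with rate 0.38 × 4.2 = 1.596 per minute.
Over the interval, μ = 1.596 × 5 = 7.98 (a 5-minute window = 5 minutes).
P(N ≥ 7) = 1 − P(N ≤ 6) ≈ 0.6842.

0.6842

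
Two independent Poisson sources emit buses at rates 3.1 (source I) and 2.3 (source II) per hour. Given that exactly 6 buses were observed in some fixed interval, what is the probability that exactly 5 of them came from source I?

0.1593

Given the total, each event is independently from source I with probability p = λ_I/(λ_I+λ_II) = 3.1/5.4 ≈ 0.5741.
So K ~ Binomial(6, 3.1/5.4): P(K = 5) = C(6,5) · (3.1/5.4)^5 · (2.3/5.4)^1 ≈ 0.1593.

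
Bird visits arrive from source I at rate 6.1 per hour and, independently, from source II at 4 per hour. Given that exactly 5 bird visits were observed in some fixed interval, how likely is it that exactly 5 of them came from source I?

0.0804

Given the total, each event is independently from source I with probability p = λ_I/(λ_I+λ_II) = 6.1/10.1 ≈ 0.6040.
So K ~ Binomial(5, 6.1/10.1): P(K = 5) = C(5,5) · (6.1/10.1)^5 · (4/10.1)^0 ≈ 0.0804.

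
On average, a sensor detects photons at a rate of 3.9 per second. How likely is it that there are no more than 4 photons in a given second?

With mean μ = 3.9 per second,
P(N ≤ 4) = Σ_{j=0}^{4} e^(−μ) μ^j/j! ≈ 0.6484.

0.6484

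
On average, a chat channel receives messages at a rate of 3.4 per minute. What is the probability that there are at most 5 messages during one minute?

0.8705

With mean μ = 3.4 per minute,
P(N ≤ 5) = Σ_{j=0}^{5} e^(−μ) μ^j/j! ≈ 0.8705.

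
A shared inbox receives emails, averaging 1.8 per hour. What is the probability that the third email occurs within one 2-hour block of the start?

0.6973

Over the interval, μ = 1.8 × 2 = 3.6 (a 2-hour block = 2 hours).
The third arrival falls in the interval iff at least 3 events occur there: P(S_3 ≤ t) = P(N ≥ 3) = 1 − P(N ≤ 2) ≈ 0.6973.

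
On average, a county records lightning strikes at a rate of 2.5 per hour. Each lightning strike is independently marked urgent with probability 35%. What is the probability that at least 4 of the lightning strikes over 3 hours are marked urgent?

Thinning: the lightning strikes that are marked urgent themselves form a Poisson process with rate 0.35 × 2.5 = 0.875 per hour.
Over the interval, μ = 0.875 × 3 = 2.625 (3 hours).
P(N ≥ 4) = 1 − P(N ≤ 3) ≈ 0.2694.

0.2694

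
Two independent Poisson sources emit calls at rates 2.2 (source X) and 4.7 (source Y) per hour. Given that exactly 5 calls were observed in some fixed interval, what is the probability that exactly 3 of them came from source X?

0.1504

Given the total, each event is independently from source X with probability p = λ_X/(λ_X+λ_Y) = 2.2/6.9 ≈ 0.3188.
So K ~ Binomial(5, 2.2/6.9): P(K = 3) = C(5,3) · (2.2/6.9)^3 · (4.7/6.9)^2 ≈ 0.1504.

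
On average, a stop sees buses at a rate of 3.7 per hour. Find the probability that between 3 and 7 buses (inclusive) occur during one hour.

With mean μ = 3.7 per hour,
P(3 ≤ N ≤ 7) = Σ_{j=3}^{7} e^(−3.7) · 3.7^j/j! ≈ 0.6793.

0.6793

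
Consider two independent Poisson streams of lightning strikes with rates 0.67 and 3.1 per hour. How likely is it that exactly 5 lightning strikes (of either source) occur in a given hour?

Independent Poisson processes superpose: combined rate λ = 0.67 + 3.1 = 3.77 per hour.
So μ = 3.77.
P(N = 5) = e^(−3.77) · 3.77^5/5! ≈ 0.1463.

0.1463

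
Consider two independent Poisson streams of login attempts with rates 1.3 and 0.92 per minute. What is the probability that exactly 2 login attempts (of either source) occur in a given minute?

0.2676

Independent Poisson processes superpose: combined rate λ = 1.3 + 0.92 = 2.22 per minute.
So μ = 2.22.
P(N = 2) = e^(−2.22) · 2.22^2/2! ≈ 0.2676.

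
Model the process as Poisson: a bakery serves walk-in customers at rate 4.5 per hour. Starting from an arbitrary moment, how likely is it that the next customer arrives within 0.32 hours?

0.7631

Inter-arrival times are exponential with rate λ = 4.5 per hour.
P(T ≤ 0.32) = 1 − e^(−λt) = 1 − e^(−4.5 × 0.32) = 1 − e^(−1.44) ≈ 0.7631.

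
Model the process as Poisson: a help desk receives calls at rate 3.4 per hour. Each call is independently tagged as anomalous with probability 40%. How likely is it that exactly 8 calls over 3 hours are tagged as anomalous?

Thinning: the calls that are tagged as anomalous themselves form a Poisson process with rate 0.4 × 3.4 = 1.36 per hour.
Over the interval, μ = 1.36 × 3 = 4.08 (3 hours).
P(N = 8) = e^(−4.08) · 4.08^8/8! ≈ 0.0322.

0.0322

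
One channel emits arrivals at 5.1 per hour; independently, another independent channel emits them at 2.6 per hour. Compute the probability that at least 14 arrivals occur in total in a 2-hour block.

Independent Poisson processes superpose: combined rate λ = 5.1 + 2.6 = 7.7 per hour.
Over the interval, μ = 7.7 × 2 = 15.4 (a 2-hour block = 2 hours).
P(N ≥ 14) = 1 − P(N ≤ 13) ≈ 0.6740.

0.6740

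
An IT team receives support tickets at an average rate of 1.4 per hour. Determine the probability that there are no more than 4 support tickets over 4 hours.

Over the interval, μ = 1.4 × 4 = 5.6 (4 hours).
P(N ≤ 4) = Σ_{j=0}^{4} e^(−μ) μ^j/j! ≈ 0.3422.

0.3422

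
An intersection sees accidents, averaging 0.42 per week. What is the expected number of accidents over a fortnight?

E[N] = λt = 0.42 × 2 = 0.84 (a fortnight = 2 weeks).

0.84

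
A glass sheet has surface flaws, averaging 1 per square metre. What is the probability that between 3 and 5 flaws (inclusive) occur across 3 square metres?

Over the interval, μ = 1 × 3 = 3 (3 square metres).
P(3 ≤ N ≤ 5) = Σ_{j=3}^{5} e^(−3) · 3^j/j! ≈ 0.4929.

0.4929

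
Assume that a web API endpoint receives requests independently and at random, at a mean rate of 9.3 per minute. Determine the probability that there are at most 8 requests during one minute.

0.4168

With mean μ = 9.3 per minute,
P(N ≤ 8) = Σ_{j=0}^{8} e^(−μ) μ^j/j! ≈ 0.4168.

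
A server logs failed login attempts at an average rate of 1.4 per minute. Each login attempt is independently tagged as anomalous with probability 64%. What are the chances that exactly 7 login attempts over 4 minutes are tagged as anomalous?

Thinning: the login attempts that are tagged as anomalous themselves form a Poisson process with rate 0.64 × 1.4 = 0.896 per minute.
Over the interval, μ = 0.896 × 4 = 3.584 (4 minutes).
P(N = 7) = e^(−3.584) · 3.584^7/7! ≈ 0.0418.

0.0418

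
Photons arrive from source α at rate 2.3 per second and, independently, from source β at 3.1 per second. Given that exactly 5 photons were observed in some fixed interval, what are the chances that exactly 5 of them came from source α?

Given the total, each event is independently from source α with probability p = λ_α/(λ_α+λ_β) = 2.3/5.4 ≈ 0.4259.
So K ~ Binomial(5, 2.3/5.4): P(K = 5) = C(5,5) · (2.3/5.4)^5 · (3.1/5.4)^0 ≈ 0.0140.

0.0140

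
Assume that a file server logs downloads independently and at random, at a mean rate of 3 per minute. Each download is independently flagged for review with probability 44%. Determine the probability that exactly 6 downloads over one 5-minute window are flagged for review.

0.1562

Thinning: the downloads that are flagged for review themselves form a Poisson process with rate 0.44 × 3 = 1.32 per minute.
Over the interval, μ = 1.32 × 5 = 6.6 (a 5-minute window = 5 minutes).
P(N = 6) = e^(−6.6) · 6.6^6/6! ≈ 0.1562.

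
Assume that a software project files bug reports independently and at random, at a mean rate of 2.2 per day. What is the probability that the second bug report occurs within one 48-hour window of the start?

Over the interval, μ = 2.2 × 2 = 4.4 (a 48-hour window = 2 days).
The second arrival falls in the interval iff at least 2 events occur there: P(S_2 ≤ t) = P(N ≥ 2) = 1 − P(N ≤ 1) ≈ 0.9337.

0.9337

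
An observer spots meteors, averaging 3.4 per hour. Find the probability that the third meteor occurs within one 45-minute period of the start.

Over the interval, μ = 3.4 × 0.75 = 2.55 (a 45-minute period = 0.75 hours).
The third arrival falls in the interval iff at least 3 events occur there: P(S_3 ≤ t) = P(N ≥ 3) = 1 − P(N ≤ 2) ≈ 0.4689.

0.4689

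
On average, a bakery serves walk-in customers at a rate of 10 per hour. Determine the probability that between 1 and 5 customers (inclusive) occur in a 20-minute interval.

Over the interval, μ = 10 × 1/3 ≈ 3.33333 (a 20-minute interval = 1/3 hours).
P(1 ≤ N ≤ 5) = Σ_{j=1}^{5} e^(−3.33333) · 3.33333^j/j! ≈ 0.8432.

0.8432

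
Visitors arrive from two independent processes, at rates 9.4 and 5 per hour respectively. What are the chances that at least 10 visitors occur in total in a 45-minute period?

Independent Poisson processes superpose: combined rate λ = 9.4 + 5 = 14.4 per hour.
Over the interval, μ = 14.4 × 0.75 = 10.8 (a 45-minute period = 0.75 hours).
P(N ≥ 10) = 1 − P(N ≤ 9) ≈ 0.6374.

0.6374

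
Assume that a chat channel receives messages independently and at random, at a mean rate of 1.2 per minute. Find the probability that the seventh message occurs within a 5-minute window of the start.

0.3937

Over the interval, μ = 1.2 × 5 = 6 (a 5-minute window = 5 minutes).
The seventh arrival falls in the interval iff at least 7 events occur there: P(S_7 ≤ t) = P(N ≥ 7) = 1 − P(N ≤ 6) ≈ 0.3937.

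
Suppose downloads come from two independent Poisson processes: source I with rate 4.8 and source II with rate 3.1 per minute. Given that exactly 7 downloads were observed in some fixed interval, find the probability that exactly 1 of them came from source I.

Given the total, each event is independently from source I with probability p = λ_I/(λ_I+λ_II) = 4.8/7.9 ≈ 0.6076.
So K ~ Binomial(7, 4.8/7.9): P(K = 1) = C(7,1) · (4.8/7.9)^1 · (3.1/7.9)^6 ≈ 0.0155.

0.0155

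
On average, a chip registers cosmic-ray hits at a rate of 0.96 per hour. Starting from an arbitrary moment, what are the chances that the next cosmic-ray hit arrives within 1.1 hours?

Inter-arrival times are exponential with rate λ = 0.96 per hour.
P(T ≤ 1.1) = 1 − e^(−λt) = 1 − e^(−0.96 × 1.1) = 1 − e^(−1.056) ≈ 0.6522.

0.6522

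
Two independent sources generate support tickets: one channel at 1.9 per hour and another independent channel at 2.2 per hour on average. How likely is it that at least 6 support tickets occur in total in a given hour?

Independent Poisson processes superpose: combined rate λ = 1.9 + 2.2 = 4.1 per hour.
So μ = 4.1.
P(N ≥ 6) = 1 − P(N ≤ 5) ≈ 0.2307.

0.2307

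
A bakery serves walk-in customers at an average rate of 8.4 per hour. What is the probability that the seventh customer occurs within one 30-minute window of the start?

Over the interval, μ = 8.4 × 0.5 = 4.2 (a 30-minute window = 0.5 hours).
The seventh arrival falls in the interval iff at least 7 events occur there: P(S_7 ≤ t) = P(N ≥ 7) = 1 − P(N ≤ 6) ≈ 0.1325.

0.1325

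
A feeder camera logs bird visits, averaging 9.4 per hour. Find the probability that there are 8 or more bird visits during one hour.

With mean μ = 9.4 per hour,
P(N ≥ 8) = 1 − P(N ≤ 7) = 1 − Σ_{j=0}^{7} e^(−μ) μ^j/j! ≈ 0.7208.

0.7208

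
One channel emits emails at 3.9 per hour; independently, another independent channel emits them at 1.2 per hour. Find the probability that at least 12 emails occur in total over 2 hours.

Independent Poisson processes superpose: combined rate λ = 3.9 + 1.2 = 5.1 per hour.
Over the interval, μ = 5.1 × 2 = 10.2 (2 hours).
P(N ≥ 12) = 1 − P(N ≤ 11) ≈ 0.3262.

0.3262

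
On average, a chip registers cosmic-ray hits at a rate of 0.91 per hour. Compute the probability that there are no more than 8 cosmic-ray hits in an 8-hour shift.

Over the interval, μ = 0.91 × 8 = 7.28 (an 8-hour shift = 8 hours).
P(N ≤ 8) = Σ_{j=0}^{8} e^(−μ) μ^j/j! ≈ 0.6919.

0.6919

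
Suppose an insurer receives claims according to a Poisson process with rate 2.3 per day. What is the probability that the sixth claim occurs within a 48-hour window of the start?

0.3142

Over the interval, μ = 2.3 × 2 = 4.6 (a 48-hour window = 2 days).
The sixth arrival falls in the interval iff at least 6 events occur there: P(S_6 ≤ t) = P(N ≥ 6) = 1 − P(N ≤ 5) ≈ 0.3142.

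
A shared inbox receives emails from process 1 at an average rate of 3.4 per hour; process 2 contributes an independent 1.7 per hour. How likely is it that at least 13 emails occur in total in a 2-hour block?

0.2278

Independent Poisson processes superpose: combined rate λ = 3.4 + 1.7 = 5.1 per hour.
Over the interval, μ = 5.1 × 2 = 10.2 (a 2-hour block = 2 hours).
P(N ≥ 13) = 1 − P(N ≤ 12) ≈ 0.2278.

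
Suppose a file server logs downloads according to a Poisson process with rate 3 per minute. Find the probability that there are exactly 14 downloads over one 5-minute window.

0.1024

Over the interval, μ = 3 × 5 = 15 (a 5-minute window = 5 minutes).
P(N = 14) = e^(−μ) μ^14/14! = e^(−15) · 15^14/87178291200 ≈ 0.1024.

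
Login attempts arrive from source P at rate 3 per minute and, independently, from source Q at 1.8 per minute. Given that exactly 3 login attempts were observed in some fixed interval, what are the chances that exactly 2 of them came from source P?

Given the total, each event is independently from source P with probability p = λ_P/(λ_P+λ_Q) = 3/4.8 = 0.6250.
So K ~ Binomial(3, 3/4.8): P(K = 2) = C(3,2) · (3/4.8)^2 · (1.8/4.8)^1 ≈ 0.4395.

0.4395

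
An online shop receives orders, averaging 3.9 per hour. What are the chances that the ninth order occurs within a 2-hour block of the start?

0.3796

Over the interval, μ = 3.9 × 2 = 7.8 (a 2-hour block = 2 hours).
The ninth arrival falls in the interval iff at least 9 events occur there: P(S_9 ≤ t) = P(N ≥ 9) = 1 − P(N ≤ 8) ≈ 0.3796.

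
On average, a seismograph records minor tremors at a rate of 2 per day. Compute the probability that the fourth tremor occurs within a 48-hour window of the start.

0.5665

Over the interval, μ = 2 × 2 = 4 (a 48-hour window = 2 days).
The fourth arrival falls in the interval iff at least 4 events occur there: P(S_4 ≤ t) = P(N ≥ 4) = 1 − P(N ≤ 3) ≈ 0.5665.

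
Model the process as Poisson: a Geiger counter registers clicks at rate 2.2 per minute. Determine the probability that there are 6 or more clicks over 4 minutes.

0.8716

Over the interval, μ = 2.2 × 4 = 8.8 (4 minutes).
P(N ≥ 6) = 1 − P(N ≤ 5) = 1 − Σ_{j=0}^{5} e^(−μ) μ^j/j! ≈ 0.8716.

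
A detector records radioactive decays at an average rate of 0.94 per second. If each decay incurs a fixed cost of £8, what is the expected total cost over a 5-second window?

£37.6

E[N] = 0.94 × 5 = 4.7 (a 5-second window = 5 seconds); E[cost] = 4.7 × £8 = £37.6.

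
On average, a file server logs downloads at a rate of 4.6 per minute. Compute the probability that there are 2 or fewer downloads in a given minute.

With mean μ = 4.6 per minute,
P(N ≤ 2) = Σ_{j=0}^{2} e^(−μ) μ^j/j! ≈ 0.1626.

0.1626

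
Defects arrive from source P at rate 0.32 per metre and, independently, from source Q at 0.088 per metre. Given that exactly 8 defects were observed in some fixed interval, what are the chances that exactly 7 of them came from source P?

Given the total, each event is independently from source P with probability p = λ_P/(λ_P+λ_Q) = 0.32/0.408 ≈ 0.7843.
So K ~ Binomial(8, 0.32/0.408): P(K = 7) = C(8,7) · (0.32/0.408)^7 · (0.088/0.408)^1 ≈ 0.3150.

0.3150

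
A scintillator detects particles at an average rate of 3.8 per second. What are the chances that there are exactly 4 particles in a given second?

With mean μ = 3.8 per second,
P(N = 4) = e^(−μ) μ^4/4! = e^(−3.8) · 3.8^4/24 ≈ 0.1944.

0.1944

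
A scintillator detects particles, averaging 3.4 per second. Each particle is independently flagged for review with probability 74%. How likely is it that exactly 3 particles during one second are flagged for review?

0.2144

Thinning: the particles that are flagged for review themselves form a Poisson process with rate 0.74 × 3.4 = 2.516 per second.
So μ = 2.516.
P(N = 3) = e^(−2.516) · 2.516^3/3! ≈ 0.2144.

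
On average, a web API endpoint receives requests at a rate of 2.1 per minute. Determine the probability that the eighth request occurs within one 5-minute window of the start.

0.8215

Over the interval, μ = 2.1 × 5 = 10.5 (a 5-minute window = 5 minutes).
The eighth arrival falls in the interval iff at least 8 events occur there: P(S_8 ≤ t) = P(N ≥ 8) = 1 − P(N ≤ 7) ≈ 0.8215.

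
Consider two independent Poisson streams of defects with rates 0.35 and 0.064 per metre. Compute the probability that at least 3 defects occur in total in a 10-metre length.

0.7817

Independent Poisson processes superpose: combined rate λ = 0.35 + 0.064 = 0.414 per metre.
Over the interval, μ = 0.414 × 10 = 4.14 (a 10-metre length = 10 metres).
P(N ≥ 3) = 1 − P(N ≤ 2) ≈ 0.7817.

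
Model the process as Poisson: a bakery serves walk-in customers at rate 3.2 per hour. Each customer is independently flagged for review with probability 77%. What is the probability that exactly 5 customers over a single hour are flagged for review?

Thinning: the customers that are flagged for review themselves form a Poisson process with rate 0.77 × 3.2 = 2.464 per hour.
So μ = 2.464.
P(N = 5) = e^(−2.464) · 2.464^5/5! ≈ 0.0644.

0.0644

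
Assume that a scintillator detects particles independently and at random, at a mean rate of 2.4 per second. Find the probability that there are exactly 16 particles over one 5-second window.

Over the interval, μ = 2.4 × 5 = 12 (a 5-second window = 5 seconds).
P(N = 16) = e^(−μ) μ^16/16! = e^(−12) · 12^16/20922789888000 ≈ 0.0543.

0.0543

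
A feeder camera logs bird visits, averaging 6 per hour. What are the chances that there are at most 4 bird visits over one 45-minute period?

Over the interval, μ = 6 × 0.75 = 4.5 (a 45-minute period = 0.75 hours).
P(N ≤ 4) = Σ_{j=0}^{4} e^(−μ) μ^j/j! ≈ 0.5321.

0.5321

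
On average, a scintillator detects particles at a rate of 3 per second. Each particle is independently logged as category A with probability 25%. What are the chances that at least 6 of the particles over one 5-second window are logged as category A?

0.1771

Thinning: the particles that are logged as category A themselves form a Poisson process with rate 0.25 × 3 = 0.75 per second.
Over the interval, μ = 0.75 × 5 = 3.75 (a 5-second window = 5 seconds).
P(N ≥ 6) = 1 − P(N ≤ 5) ≈ 0.1771.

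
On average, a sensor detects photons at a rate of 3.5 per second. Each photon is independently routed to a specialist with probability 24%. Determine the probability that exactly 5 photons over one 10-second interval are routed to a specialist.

0.0784

Thinning: the photons that are routed to a specialist themselves form a Poisson process with rate 0.24 × 3.5 = 0.84 per second.
Over the interval, μ = 0.84 × 10 = 8.4 (a 10-second interval = 10 seconds).
P(N = 5) = e^(−8.4) · 8.4^5/5! ≈ 0.0784.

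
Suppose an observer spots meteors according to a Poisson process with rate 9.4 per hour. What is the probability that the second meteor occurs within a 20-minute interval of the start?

0.8199

Over the interval, μ = 9.4 × 1/3 ≈ 3.13333 (a 20-minute interval = 1/3 hours).
The second arrival falls in the interval iff at least 2 events occur there: P(S_2 ≤ t) = P(N ≥ 2) = 1 − P(N ≤ 1) ≈ 0.8199.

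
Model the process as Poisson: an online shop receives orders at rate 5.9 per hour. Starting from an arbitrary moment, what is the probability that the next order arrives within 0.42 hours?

0.9161

Inter-arrival times are exponential with rate λ = 5.9 per hour.
P(T ≤ 0.42) = 1 − e^(−λt) = 1 − e^(−5.9 × 0.42) = 1 − e^(−2.478) ≈ 0.9161.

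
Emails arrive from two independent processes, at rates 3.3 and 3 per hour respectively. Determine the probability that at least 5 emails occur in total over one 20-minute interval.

0.0621

Independent Poisson processes superpose: combined rate λ = 3.3 + 3 = 6.3 per hour.
Over the interval, μ = 6.3 × 1/3 = 2.1 (a 20-minute interval = 1/3 hours).
P(N ≥ 5) = 1 − P(N ≤ 4) ≈ 0.0621.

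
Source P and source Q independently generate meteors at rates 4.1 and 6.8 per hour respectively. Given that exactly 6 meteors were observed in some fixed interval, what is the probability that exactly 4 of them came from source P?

Given the total, each event is independently from source P with probability p = λ_P/(λ_P+λ_Q) = 4.1/10.9 ≈ 0.3761.
So K ~ Binomial(6, 4.1/10.9): P(K = 4) = C(6,4) · (4.1/10.9)^4 · (6.8/10.9)^2 ≈ 0.1169.

0.1169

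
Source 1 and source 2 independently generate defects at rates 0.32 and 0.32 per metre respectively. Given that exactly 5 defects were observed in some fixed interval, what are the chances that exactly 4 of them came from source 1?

0.1562

Given the total, each event is independently from source 1 with probability p = λ_1/(λ_1+λ_2) = 0.32/0.64 = 0.5000.
So K ~ Binomial(5, 0.32/0.64): P(K = 4) = C(5,4) · (0.32/0.64)^4 · (0.32/0.64)^1 ≈ 0.1562.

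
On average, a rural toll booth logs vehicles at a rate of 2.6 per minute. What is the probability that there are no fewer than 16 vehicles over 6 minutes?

Over the interval, μ = 2.6 × 6 = 15.6 (6 minutes).
P(N ≥ 16) = 1 − P(N ≤ 15) = 1 − Σ_{j=0}^{15} e^(−μ) μ^j/j! ≈ 0.4931.

0.4931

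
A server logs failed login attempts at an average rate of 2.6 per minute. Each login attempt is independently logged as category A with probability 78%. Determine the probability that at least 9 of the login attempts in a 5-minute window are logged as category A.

Thinning: the login attempts that are logged as category A themselves form a Poisson process with rate 0.78 × 2.6 = 2.028 per minute.
Over the interval, μ = 2.028 × 5 = 10.14 (a 5-minute window = 5 minutes).
P(N ≥ 9) = 1 − P(N ≤ 8) ≈ 0.6827.

0.6827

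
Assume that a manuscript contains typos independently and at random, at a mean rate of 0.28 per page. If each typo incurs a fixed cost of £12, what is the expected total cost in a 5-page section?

£16.8

E[N] = 0.28 × 5 = 1.4 (a 5-page section = 5 pages); E[cost] = 1.4 × £12 = £16.8.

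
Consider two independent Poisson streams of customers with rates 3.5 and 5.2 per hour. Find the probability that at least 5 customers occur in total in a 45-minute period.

0.7791

Independent Poisson processes superpose: combined rate λ = 3.5 + 5.2 = 8.7 per hour.
Over the interval, μ = 8.7 × 0.75 = 6.525 (a 45-minute period = 0.75 hours).
P(N ≥ 5) = 1 − P(N ≤ 4) ≈ 0.7791.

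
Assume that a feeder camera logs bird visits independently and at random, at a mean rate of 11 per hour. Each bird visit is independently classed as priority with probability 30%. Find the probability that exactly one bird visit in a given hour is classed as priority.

Thinning: the bird visits that are classed as priority themselves form a Poisson process with rate 0.3 × 11 = 3.3 per hour.
So μ = 3.3.
P(N = 1) = e^(−3.3) · 3.3^1/1! ≈ 0.1217.

0.1217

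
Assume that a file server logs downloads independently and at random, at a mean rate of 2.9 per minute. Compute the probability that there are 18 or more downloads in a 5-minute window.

Over the interval, μ = 2.9 × 5 = 14.5 (a 5-minute window = 5 minutes).
P(N ≥ 18) = 1 − P(N ≤ 17) = 1 − Σ_{j=0}^{17} e^(−μ) μ^j/j! ≈ 0.2103.

0.2103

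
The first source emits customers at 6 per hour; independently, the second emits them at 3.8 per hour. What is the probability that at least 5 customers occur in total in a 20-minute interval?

0.2314

Independent Poisson processes superpose: combined rate λ = 6 + 3.8 = 9.8 per hour.
Over the interval, μ = 9.8 × 1/3 ≈ 3.26667 (a 20-minute interval = 1/3 hours).
P(N ≥ 5) = 1 − P(N ≤ 4) ≈ 0.2314.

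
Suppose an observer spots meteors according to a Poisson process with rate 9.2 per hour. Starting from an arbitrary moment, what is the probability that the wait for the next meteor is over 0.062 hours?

0.5653

The wait for the next event is exponential with rate λ = 9.2 per hour.
P(T > 0.062) = e^(−λt) = e^(−9.2 × 0.062) = e^(−0.5704) ≈ 0.5653.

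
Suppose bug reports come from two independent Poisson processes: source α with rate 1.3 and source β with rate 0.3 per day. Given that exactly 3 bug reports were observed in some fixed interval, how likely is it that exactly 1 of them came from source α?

0.0857

Given the total, each event is independently from source α with probability p = λ_α/(λ_α+λ_β) = 1.3/1.6 = 0.8125.
So K ~ Binomial(3, 1.3/1.6): P(K = 1) = C(3,1) · (1.3/1.6)^1 · (0.3/1.6)^2 ≈ 0.0857.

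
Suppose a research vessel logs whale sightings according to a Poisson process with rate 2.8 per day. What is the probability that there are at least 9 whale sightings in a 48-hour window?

0.1143

Over the interval, μ = 2.8 × 2 = 5.6 (a 48-hour window = 2 days).
P(N ≥ 9) = 1 − P(N ≤ 8) = 1 − Σ_{j=0}^{8} e^(−μ) μ^j/j! ≈ 0.1143.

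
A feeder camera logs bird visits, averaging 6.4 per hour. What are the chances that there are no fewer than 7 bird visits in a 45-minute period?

Over the interval, μ = 6.4 × 0.75 = 4.8 (a 45-minute period = 0.75 hours).
P(N ≥ 7) = 1 − P(N ≤ 6) = 1 − Σ_{j=0}^{6} e^(−μ) μ^j/j! ≈ 0.2092.

0.2092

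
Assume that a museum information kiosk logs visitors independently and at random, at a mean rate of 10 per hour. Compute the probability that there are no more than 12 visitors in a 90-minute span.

Over the interval, μ = 10 × 1.5 = 15 (a 90-minute span = 1.5 hours).
P(N ≤ 12) = Σ_{j=0}^{12} e^(−μ) μ^j/j! ≈ 0.2676.

0.2676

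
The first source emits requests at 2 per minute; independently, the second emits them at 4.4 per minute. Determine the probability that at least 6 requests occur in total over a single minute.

Independent Poisson processes superpose: combined rate λ = 2 + 4.4 = 6.4 per minute.
So μ = 6.4.
P(N ≥ 6) = 1 − P(N ≤ 5) ≈ 0.6163.

0.6163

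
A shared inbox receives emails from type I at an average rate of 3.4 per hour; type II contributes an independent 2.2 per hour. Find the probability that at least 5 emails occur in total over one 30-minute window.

0.1523

Independent Poisson processes superpose: combined rate λ = 3.4 + 2.2 = 5.6 per hour.
Over the interval, μ = 5.6 × 0.5 = 2.8 (a 30-minute window = 0.5 hours).
P(N ≥ 5) = 1 − P(N ≤ 4) ≈ 0.1523.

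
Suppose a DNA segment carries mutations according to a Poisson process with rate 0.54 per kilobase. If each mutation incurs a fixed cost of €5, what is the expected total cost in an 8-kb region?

E[N] = 0.54 × 8 = 4.32 (an 8-kb region = 8 kilobases); E[cost] = 4.32 × €5 = €21.6.

€21.6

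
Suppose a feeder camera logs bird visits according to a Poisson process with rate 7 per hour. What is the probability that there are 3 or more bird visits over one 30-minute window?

Over the interval, μ = 7 × 0.5 = 3.5 (a 30-minute window = 0.5 hours).
P(N ≥ 3) = 1 − P(N ≤ 2) = 1 − Σ_{j=0}^{2} e^(−μ) μ^j/j! ≈ 0.6792.

0.6792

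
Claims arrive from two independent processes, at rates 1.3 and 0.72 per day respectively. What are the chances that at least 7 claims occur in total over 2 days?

0.1149

Independent Poisson processes superpose: combined rate λ = 1.3 + 0.72 = 2.02 per day.
Over the interval, μ = 2.02 × 2 = 4.04 (2 days).
P(N ≥ 7) = 1 − P(N ≤ 6) ≈ 0.1149.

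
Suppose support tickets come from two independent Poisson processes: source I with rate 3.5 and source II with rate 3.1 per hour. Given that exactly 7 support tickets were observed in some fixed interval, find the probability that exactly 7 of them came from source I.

Given the total, each event is independently from source I with probability p = λ_I/(λ_I+λ_II) = 3.5/6.6 ≈ 0.5303.
So K ~ Binomial(7, 3.5/6.6): P(K = 7) = C(7,7) · (3.5/6.6)^7 · (3.1/6.6)^0 ≈ 0.0118.

0.0118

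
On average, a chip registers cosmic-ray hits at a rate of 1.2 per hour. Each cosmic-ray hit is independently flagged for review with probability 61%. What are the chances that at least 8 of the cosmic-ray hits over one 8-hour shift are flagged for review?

Thinning: the cosmic-ray hits that are flagged for review themselves form a Poisson process with rate 0.61 × 1.2 = 0.732 per hour.
Over the interval, μ = 0.732 × 8 = 5.856 (an 8-hour shift = 8 hours).
P(N ≥ 8) = 1 − P(N ≤ 7) ≈ 0.2364.

0.2364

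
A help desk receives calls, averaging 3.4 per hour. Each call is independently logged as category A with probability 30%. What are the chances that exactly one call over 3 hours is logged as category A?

Thinning: the calls that are logged as category A themselves form a Poisson process with rate 0.3 × 3.4 = 1.02 per hour.
Over the interval, μ = 1.02 × 3 = 3.06 (3 hours).
P(N = 1) = e^(−3.06) · 3.06^1/1! ≈ 0.1435.

0.1435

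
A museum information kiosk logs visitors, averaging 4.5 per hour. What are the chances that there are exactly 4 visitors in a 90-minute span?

0.1013

Over the interval, μ = 4.5 × 1.5 = 6.75 (a 90-minute span = 1.5 hours).
P(N = 4) = e^(−μ) μ^4/4! = e^(−6.75) · 6.75^4/24 ≈ 0.1013.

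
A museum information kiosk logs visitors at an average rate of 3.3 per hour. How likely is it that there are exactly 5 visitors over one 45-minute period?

Over the interval, μ = 3.3 × 0.75 = 2.475 (a 45-minute period = 0.75 hours).
P(N = 5) = e^(−μ) μ^5/5! = e^(−2.475) · 2.475^5/120 ≈ 0.0651.

0.0651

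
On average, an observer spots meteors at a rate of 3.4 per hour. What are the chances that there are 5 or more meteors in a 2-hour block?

Over the interval, μ = 3.4 × 2 = 6.8 (a 2-hour block = 2 hours).
P(N ≥ 5) = 1 − P(N ≤ 4) = 1 − Σ_{j=0}^{4} e^(−μ) μ^j/j! ≈ 0.8080.

0.8080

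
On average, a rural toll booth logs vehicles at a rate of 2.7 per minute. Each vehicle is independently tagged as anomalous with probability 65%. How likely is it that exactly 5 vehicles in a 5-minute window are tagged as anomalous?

0.0670

Thinning: the vehicles that are tagged as anomalous themselves form a Poisson process with rate 0.65 × 2.7 = 1.755 per minute.
Over the interval, μ = 1.755 × 5 = 8.775 (a 5-minute window = 5 minutes).
P(N = 5) = e^(−8.775) · 8.775^5/5! ≈ 0.0670.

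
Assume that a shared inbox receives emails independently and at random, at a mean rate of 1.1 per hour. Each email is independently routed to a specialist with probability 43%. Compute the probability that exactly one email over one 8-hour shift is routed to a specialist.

Thinning: the emails that are routed to a specialist themselves form a Poisson process with rate 0.43 × 1.1 = 0.473 per hour.
Over the interval, μ = 0.473 × 8 = 3.784 (an 8-hour shift = 8 hours).
P(N = 1) = e^(−3.784) · 3.784^1/1! ≈ 0.0860.

0.0860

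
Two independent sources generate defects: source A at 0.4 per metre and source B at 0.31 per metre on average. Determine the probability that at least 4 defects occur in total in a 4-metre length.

Independent Poisson processes superpose: combined rate λ = 0.4 + 0.31 = 0.71 per metre.
Over the interval, μ = 0.71 × 4 = 2.84 (a 4-metre length = 4 metres).
P(N ≥ 4) = 1 − P(N ≤ 3) ≈ 0.3170.

0.3170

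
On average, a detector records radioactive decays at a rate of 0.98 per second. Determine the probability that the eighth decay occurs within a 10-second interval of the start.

Over the interval, μ = 0.98 × 10 = 9.8 (a 10-second interval = 10 seconds).
The eighth arrival falls in the interval iff at least 8 events occur there: P(S_8 ≤ t) = P(N ≥ 8) = 1 − P(N ≤ 7) ≈ 0.7612.

0.7612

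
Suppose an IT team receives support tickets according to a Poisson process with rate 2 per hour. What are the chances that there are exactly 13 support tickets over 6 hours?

0.1056

Over the interval, μ = 2 × 6 = 12 (6 hours).
P(N = 13) = e^(−μ) μ^13/13! = e^(−12) · 12^13/6227020800 ≈ 0.1056.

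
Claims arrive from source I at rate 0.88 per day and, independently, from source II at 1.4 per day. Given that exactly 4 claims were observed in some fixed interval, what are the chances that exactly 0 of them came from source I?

0.1422

Given the total, each event is independently from source I with probability p = λ_I/(λ_I+λ_II) = 0.88/2.28 ≈ 0.3860.
So K ~ Binomial(4, 0.88/2.28): P(K = 0) = C(4,0) · (0.88/2.28)^0 · (1.4/2.28)^4 ≈ 0.1422.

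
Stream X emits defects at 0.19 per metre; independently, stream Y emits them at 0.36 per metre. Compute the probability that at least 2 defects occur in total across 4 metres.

Independent Poisson processes superpose: combined rate λ = 0.19 + 0.36 = 0.55 per metre.
Over the interval, μ = 0.55 × 4 = 2.2 (4 metres).
P(N ≥ 2) = 1 − P(N ≤ 1) ≈ 0.6454.

0.6454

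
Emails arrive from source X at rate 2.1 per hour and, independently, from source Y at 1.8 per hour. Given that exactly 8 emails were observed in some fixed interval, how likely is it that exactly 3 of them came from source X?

Given the total, each event is independently from source X with probability p = λ_X/(λ_X+λ_Y) = 2.1/3.9 ≈ 0.5385.
So K ~ Binomial(8, 2.1/3.9): P(K = 3) = C(8,3) · (2.1/3.9)^3 · (1.8/3.9)^5 ≈ 0.1831.

0.1831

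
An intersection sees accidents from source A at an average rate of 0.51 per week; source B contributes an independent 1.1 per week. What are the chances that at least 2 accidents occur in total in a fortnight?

0.8314

Independent Poisson processes superpose: combined rate λ = 0.51 + 1.1 = 1.61 per week.
Over the interval, μ = 1.61 × 2 = 3.22 (a fortnight = 2 weeks).
P(N ≥ 2) = 1 − P(N ≤ 1) ≈ 0.8314.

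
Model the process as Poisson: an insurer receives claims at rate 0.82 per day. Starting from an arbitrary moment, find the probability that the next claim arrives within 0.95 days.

Inter-arrival times are exponential with rate λ = 0.82 per day.
P(T ≤ 0.95) = 1 − e^(−λt) = 1 − e^(−0.82 × 0.95) = 1 − e^(−0.779) ≈ 0.5411.

0.5411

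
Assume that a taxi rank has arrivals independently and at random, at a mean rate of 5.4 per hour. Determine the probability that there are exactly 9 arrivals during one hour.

With mean μ = 5.4 per hour,
P(N = 9) = e^(−μ) μ^9/9! = e^(−5.4) · 5.4^9/362880 ≈ 0.0486.

0.0486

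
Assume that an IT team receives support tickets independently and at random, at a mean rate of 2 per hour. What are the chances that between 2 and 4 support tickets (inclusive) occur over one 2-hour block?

0.5373

Over the interval, μ = 2 × 2 = 4 (a 2-hour block = 2 hours).
P(2 ≤ N ≤ 4) = Σ_{j=2}^{4} e^(−4) · 4^j/j! ≈ 0.5373.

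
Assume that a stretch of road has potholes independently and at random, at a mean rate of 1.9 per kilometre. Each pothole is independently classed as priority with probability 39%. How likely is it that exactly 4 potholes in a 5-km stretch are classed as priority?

Thinning: the potholes that are classed as priority themselves form a Poisson process with rate 0.39 × 1.9 = 0.741 per kilometre.
Over the interval, μ = 0.741 × 5 = 3.705 (a 5-km stretch = 5 kilometres).
P(N = 4) = e^(−3.705) · 3.705^4/4! ≈ 0.1931.

0.1931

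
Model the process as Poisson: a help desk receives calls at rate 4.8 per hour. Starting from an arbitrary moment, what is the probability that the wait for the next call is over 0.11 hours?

The wait for the next event is exponential with rate λ = 4.8 per hour.
P(T > 0.11) = e^(−λt) = e^(−4.8 × 0.11) = e^(−0.528) ≈ 0.5898.

0.5898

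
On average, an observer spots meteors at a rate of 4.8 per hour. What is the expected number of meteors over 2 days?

E[N] = λt = 4.8 × 48 = 230.4 (2 days = 48 hours).

230.4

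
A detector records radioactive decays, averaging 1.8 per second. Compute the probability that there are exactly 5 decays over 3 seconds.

Over the interval, μ = 1.8 × 3 = 5.4 (3 seconds).
P(N = 5) = e^(−μ) μ^5/5! = e^(−5.4) · 5.4^5/120 ≈ 0.1728.

0.1728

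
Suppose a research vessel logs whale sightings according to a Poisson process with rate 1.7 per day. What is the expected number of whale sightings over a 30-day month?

E[N] = λt = 1.7 × 30 = 51 (a 30-day month = 30 days).

51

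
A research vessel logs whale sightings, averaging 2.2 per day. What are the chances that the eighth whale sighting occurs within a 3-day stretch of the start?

0.3419

Over the interval, μ = 2.2 × 3 = 6.6 (a 3-day stretch = 3 days).
The eighth arrival falls in the interval iff at least 8 events occur there: P(S_8 ≤ t) = P(N ≥ 8) = 1 − P(N ≤ 7) ≈ 0.3419.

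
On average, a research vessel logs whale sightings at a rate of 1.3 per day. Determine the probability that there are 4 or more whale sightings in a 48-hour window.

Over the interval, μ = 1.3 × 2 = 2.6 (a 48-hour window = 2 days).
P(N ≥ 4) = 1 − P(N ≤ 3) = 1 − Σ_{j=0}^{3} e^(−μ) μ^j/j! ≈ 0.2640.

0.2640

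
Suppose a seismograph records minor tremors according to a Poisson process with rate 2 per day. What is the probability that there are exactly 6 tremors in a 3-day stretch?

0.1606

Over the interval, μ = 2 × 3 = 6 (a 3-day stretch = 3 days).
P(N = 6) = e^(−μ) μ^6/6! = e^(−6) · 6^6/720 ≈ 0.1606.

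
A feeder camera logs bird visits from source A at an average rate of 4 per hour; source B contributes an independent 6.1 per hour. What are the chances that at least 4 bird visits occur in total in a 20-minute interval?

0.4343

Independent Poisson processes superpose: combined rate λ = 4 + 6.1 = 10.1 per hour.
Over the interval, μ = 10.1 × 1/3 ≈ 3.36667 (a 20-minute interval = 1/3 hours).
P(N ≥ 4) = 1 − P(N ≤ 3) ≈ 0.4343.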